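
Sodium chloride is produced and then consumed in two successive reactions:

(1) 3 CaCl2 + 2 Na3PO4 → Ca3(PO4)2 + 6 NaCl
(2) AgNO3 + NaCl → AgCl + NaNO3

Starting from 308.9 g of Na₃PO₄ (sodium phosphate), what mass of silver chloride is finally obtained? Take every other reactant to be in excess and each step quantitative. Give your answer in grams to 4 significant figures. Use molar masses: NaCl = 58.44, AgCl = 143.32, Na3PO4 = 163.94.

810.1 g

n(Na3PO4) = 308.90 / 163.94 = 1.8842 mol.
Step 1 gives a 2:6 ratio of Na3PO4 to NaCl, so n(NaCl) = 5.6527 mol.
In step 2 the NaCl:AgCl ratio is 1:1, so n(AgCl) = 5.6527 mol.
Mass of AgCl = 5.6527 × 143.32 = 810.14 g.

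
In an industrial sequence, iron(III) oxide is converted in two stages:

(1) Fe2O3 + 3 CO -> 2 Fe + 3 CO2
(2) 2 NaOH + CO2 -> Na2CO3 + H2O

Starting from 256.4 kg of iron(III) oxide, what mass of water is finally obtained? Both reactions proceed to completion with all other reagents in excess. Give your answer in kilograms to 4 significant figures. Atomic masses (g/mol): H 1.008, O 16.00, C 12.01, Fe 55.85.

M(Fe2O3) = 2(55.85) + 3(16.00) = 159.70 g/mol.
M(H2O) = 2(1.008) + 16.00 = 18.016 g/mol.
256.4 kg = 256400 g.
n(Fe2O3) = 256400 / 159.70 = 1605.5 mol.
Step 1 gives a 1:3 ratio of Fe2O3 to CO2, so n(CO2) = 4816.5 mol.
In step 2 the CO2:H2O ratio is 1:1, so n(H2O) = 4816.5 mol.
Mass of H2O = 4816.5 × 18.016 = 86775 g = 86.77 kg.

86.77 kg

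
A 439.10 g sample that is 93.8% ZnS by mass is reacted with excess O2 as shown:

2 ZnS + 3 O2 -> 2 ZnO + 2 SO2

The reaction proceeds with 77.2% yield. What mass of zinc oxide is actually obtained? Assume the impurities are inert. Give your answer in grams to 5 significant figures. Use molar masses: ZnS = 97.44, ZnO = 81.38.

Pure ZnS available = 439.10 g × 0.938 = 411.876 g.
n(ZnS) = 411.876 g / 97.44 g/mol = 4.22697 mol.
From the equation the ZnS:ZnO mole ratio is 2:2, so n(ZnO) = 4.22697 × 2/2 = 4.22697 mol.
Mass of ZnO = 4.22697 mol × 81.38 g/mol = 343.991 g.
Actual mass collected = 343.991 g × 0.772 = 265.561 g.

265.56 g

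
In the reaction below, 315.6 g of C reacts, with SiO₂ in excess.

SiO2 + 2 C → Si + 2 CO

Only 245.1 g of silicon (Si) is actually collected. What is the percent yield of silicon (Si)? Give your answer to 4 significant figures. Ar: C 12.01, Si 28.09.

M(C) = 12.01 g/mol.
M(Si) = 28.09 g/mol.
n(C) = 315.60 g / 12.01 g/mol = 26.278 mol.
From the equation the C:Si mole ratio is 2:1, so n(Si) = 26.278 × 1/2 = 13.139 mol.
Mass of Si = 13.139 mol × 28.09 g/mol = 369.08 g.
This is the theoretical yield. Percent yield = 245.1 g / 369.08 g × 100% = 66.409%.

66.41 %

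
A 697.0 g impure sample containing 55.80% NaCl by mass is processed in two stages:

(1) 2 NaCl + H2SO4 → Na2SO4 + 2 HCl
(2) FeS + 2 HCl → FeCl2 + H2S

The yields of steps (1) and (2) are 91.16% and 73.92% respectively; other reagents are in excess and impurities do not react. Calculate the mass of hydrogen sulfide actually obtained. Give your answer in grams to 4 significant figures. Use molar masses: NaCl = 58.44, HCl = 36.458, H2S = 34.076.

Pure NaCl = 697.0 × 0.5580 = 388.93 g.
n(NaCl) = 388.93 / 58.44 = 6.6551 mol.
Step 1 (NaCl:HCl = 2:2): theoretical n(HCl) = 6.6551 mol; at 91.16% yield, n(HCl) = 6.0668 mol.
Step 2 (HCl:H2S = 2:1): theoretical n(H2S) = 3.0334 mol, so theoretical mass = 3.0334 × 34.076 = 103.37 g.
At 73.92% yield, actual mass of H2S = 103.37 × 0.7392 = 76.408 g.

76.41 g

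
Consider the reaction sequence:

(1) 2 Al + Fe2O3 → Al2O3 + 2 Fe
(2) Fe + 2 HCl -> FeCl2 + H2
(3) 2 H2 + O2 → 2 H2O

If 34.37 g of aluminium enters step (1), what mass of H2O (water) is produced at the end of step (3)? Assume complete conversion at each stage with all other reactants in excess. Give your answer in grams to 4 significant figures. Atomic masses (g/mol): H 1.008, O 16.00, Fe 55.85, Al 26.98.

22.95 g

M(Al) = 26.98 g/mol.
M(H2O) = 2(1.008) + 16.00 = 18.016 g/mol.
n(Al) = 34.37 / 26.98 = 1.2739 mol.
Reaction (1): Al→Fe ratio 2:2 ⇒ n(Fe) = 1.2739 mol.
Reaction (2): Fe→H2 ratio 1:1 ⇒ n(H2) = 1.2739 mol.
Reaction (3): H2→H2O ratio 2:2 ⇒ n(H2O) = 1.2739 mol.
Mass of H2O = 1.2739 × 18.016 = 22.951 g.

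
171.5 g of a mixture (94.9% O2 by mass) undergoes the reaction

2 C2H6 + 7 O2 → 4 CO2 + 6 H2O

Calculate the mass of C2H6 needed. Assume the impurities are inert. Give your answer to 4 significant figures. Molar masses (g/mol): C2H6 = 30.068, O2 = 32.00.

43.69 g

Mass of pure O2 = 171.5 g × 0.949 = 162.75 g.
n(O2) = 162.75 g / 32.00 g/mol = 5.0860 mol.
From the equation the O2:C2H6 mole ratio is 7:2, so n(C2H6) = 5.0860 × 2/7 = 1.4532 mol.
Mass of C2H6 = 1.4532 mol × 30.068 g/mol = 43.694 g.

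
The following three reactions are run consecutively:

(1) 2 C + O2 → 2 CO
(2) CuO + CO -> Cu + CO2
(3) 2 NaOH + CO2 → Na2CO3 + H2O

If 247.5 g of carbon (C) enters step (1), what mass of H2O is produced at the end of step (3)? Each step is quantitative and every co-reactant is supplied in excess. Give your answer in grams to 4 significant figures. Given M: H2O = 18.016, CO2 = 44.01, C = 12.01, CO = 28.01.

371.3 g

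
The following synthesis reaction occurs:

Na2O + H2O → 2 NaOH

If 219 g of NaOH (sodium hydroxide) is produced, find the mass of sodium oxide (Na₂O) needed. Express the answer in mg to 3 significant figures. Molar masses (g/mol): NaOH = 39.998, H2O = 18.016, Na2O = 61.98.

n(NaOH) = 219.0 g / 39.998 g/mol = 5.475 mol.
From the equation the NaOH:Na2O mole ratio is 2:1, so n(Na2O) = 5.475 × 1/2 = 2.738 mol.
Mass of Na2O = 2.738 mol × 61.98 g/mol = 169.7 g.
Converting to mg: 169.7 g = 170000 mg.

170000 mg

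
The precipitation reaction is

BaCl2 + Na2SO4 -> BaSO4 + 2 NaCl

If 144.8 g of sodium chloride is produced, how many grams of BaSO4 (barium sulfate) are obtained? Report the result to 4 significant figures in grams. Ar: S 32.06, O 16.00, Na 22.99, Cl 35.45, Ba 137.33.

289.1 g

M(NaCl) = 22.99 + 35.45 = 58.44 g/mol.
M(BaSO4) = 137.33 + 32.06 + 4(16.00) = 233.39 g/mol.
n(NaCl) = 144.80 g / 58.44 g/mol = 2.4778 mol.
From the equation the NaCl:BaSO4 mole ratio is 2:1, so n(BaSO4) = 2.4778 × 1/2 = 1.2389 mol.
Mass of BaSO4 = 1.2389 mol × 233.39 g/mol = 289.14 g.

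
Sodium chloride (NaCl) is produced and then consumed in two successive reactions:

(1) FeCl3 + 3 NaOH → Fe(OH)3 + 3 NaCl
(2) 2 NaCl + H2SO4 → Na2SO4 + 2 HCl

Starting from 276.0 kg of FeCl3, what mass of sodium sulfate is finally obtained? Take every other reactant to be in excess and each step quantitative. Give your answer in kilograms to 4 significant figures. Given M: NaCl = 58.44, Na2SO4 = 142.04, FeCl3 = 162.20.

362.5 kg

276.0 kg = 276000 g.
n(FeCl3) = 276000 / 162.20 = 1701.6 mol.
Step 1 gives a 1:3 ratio of FeCl3 to NaCl, so n(NaCl) = 5104.8 mol.
In step 2 the NaCl:Na2SO4 ratio is 2:1, so n(Na2SO4) = 2552.4 mol.
Mass of Na2SO4 = 2552.4 × 142.04 = 362540 g = 362.5 kg.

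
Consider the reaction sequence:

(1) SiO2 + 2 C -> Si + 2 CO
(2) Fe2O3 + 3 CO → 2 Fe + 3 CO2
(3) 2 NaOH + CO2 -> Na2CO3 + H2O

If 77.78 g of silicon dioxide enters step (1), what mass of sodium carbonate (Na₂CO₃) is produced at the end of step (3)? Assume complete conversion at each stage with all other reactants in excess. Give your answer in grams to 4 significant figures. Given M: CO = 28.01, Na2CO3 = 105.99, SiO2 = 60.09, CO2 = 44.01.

274.4 g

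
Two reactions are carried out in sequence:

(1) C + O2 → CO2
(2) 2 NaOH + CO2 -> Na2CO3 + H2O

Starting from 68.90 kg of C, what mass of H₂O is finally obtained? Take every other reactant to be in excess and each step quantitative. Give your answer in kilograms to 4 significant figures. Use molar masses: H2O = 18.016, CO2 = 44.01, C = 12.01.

103.4 kg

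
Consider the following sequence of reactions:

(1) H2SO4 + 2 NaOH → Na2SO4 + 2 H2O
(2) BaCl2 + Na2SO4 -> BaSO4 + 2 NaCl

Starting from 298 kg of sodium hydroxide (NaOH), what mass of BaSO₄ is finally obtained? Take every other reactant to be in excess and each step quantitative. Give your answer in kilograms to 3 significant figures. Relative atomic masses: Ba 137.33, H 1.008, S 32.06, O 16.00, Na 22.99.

869 kg

M(NaOH) = 22.99 + 16.00 + 1.008 = 39.998 g/mol.
M(BaSO4) = 137.33 + 32.06 + 4(16.00) = 233.39 g/mol.
298 kg = 298000 g.
n(NaOH) = 298000 / 39.998 = 7450 mol.
Step 1 gives a 2:1 ratio of NaOH to Na2SO4, so n(Na2SO4) = 3725 mol.
In step 2 the Na2SO4:BaSO4 ratio is 1:1, so n(BaSO4) = 3725 mol.
Mass of BaSO4 = 3725 × 233.39 = 869400 g = 869 kg.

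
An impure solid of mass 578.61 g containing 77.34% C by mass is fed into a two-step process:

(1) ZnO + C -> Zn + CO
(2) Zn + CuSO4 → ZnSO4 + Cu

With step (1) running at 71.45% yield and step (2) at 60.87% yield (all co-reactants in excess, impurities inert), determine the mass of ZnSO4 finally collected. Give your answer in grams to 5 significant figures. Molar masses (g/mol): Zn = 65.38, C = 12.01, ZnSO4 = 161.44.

2616.2 g

Pure C = 578.61 × 0.7734 = 447.497 g.
n(C) = 447.497 / 12.01 = 37.2604 mol.
Step 1 (C:Zn = 1:1): theoretical n(Zn) = 37.2604 mol; at 71.45% yield, n(Zn) = 26.6225 mol.
Step 2 (Zn:ZnSO4 = 1:1): theoretical n(ZnSO4) = 26.6225 mol, so theoretical mass = 26.6225 × 161.44 = 4297.94 g.
At 60.87% yield, actual mass of ZnSO4 = 4297.94 × 0.6087 = 2616.16 g.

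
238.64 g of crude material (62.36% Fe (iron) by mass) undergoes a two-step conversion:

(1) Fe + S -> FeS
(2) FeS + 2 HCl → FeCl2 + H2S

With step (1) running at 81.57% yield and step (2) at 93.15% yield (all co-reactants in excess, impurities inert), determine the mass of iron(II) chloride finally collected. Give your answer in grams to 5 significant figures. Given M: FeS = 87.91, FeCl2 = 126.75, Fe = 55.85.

Pure Fe = 238.64 × 0.6236 = 148.816 g.
n(Fe) = 148.816 / 55.85 = 2.66456 mol.
Step 1 (Fe:FeS = 1:1): theoretical n(FeS) = 2.66456 mol; at 81.57% yield, n(FeS) = 2.17348 mol.
Step 2 (FeS:FeCl2 = 1:1): theoretical n(FeCl2) = 2.17348 mol, so theoretical mass = 2.17348 × 126.75 = 275.489 g.
At 93.15% yield, actual mass of FeCl2 = 275.489 × 0.9315 = 256.618 g.

256.62 g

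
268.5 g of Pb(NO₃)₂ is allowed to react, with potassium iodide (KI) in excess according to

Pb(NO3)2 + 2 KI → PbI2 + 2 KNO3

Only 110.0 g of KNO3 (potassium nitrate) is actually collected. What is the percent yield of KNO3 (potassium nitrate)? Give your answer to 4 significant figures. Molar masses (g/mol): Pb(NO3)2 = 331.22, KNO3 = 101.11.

n(Pb(NO3)2) = 268.50 g / 331.22 g/mol = 0.81064 mol.
From the equation the Pb(NO3)2:KNO3 mole ratio is 1:2, so n(KNO3) = 0.81064 × 2/1 = 1.6213 mol.
Mass of KNO3 = 1.6213 mol × 101.11 g/mol = 163.93 g.
This is the theoretical yield. Percent yield = 110.0 g / 163.93 g × 100% = 67.103%.

67.10 %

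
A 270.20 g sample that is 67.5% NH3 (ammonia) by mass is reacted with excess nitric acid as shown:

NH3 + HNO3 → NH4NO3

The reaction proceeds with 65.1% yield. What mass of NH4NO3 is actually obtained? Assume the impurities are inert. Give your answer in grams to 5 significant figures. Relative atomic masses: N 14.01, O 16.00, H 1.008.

557.99 g

Pure NH3 available = 270.20 g × 0.675 = 182.385 g.
M(NH3) = 14.01 + 3(1.008) = 17.034 g/mol.
M(NH4NO3) = 2(14.01) + 4(1.008) + 3(16.00) = 80.052 g/mol.
n(NH3) = 182.385 g / 17.034 g/mol = 10.7071 mol.
From the equation the NH3:NH4NO3 mole ratio is 1:1, so n(NH4NO3) = 10.7071 × 1/1 = 10.7071 mol.
Mass of NH4NO3 = 10.7071 mol × 80.052 g/mol = 857.126 g.
Actual mass collected = 857.126 g × 0.651 = 557.989 g.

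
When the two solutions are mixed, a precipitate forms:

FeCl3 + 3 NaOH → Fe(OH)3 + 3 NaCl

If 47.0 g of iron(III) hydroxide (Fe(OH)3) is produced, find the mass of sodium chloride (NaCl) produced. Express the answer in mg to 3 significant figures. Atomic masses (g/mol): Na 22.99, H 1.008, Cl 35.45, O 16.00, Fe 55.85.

77100 mg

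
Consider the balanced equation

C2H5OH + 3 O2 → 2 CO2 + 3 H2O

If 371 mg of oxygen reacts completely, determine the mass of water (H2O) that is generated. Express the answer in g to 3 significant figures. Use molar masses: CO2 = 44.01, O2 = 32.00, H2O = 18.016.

0.209 g

Convert: 371 mg = 0.3710 g.
n(O2) = 0.3710 g / 32.00 g/mol = 0.01159 mol.
From the equation the O2:H2O mole ratio is 3:3, so n(H2O) = 0.01159 × 3/3 = 0.01159 mol.
Mass of H2O = 0.01159 mol × 18.016 g/mol = 0.2089 g.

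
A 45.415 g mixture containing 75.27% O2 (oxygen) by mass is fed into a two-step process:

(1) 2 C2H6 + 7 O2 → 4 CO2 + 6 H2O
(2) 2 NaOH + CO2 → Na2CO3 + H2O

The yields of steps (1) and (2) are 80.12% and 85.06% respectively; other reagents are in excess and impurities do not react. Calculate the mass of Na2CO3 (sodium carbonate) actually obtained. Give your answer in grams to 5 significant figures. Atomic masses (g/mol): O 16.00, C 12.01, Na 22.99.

Pure O2 = 45.415 × 0.7527 = 34.1839 g.
M(O2) = 2(16.00) = 32.00 g/mol.
M(Na2CO3) = 2(22.99) + 12.01 + 3(16.00) = 105.99 g/mol.
n(O2) = 34.1839 / 32.00 = 1.06825 mol.
Step 1 (O2:CO2 = 7:4): theoretical n(CO2) = 0.610426 mol; at 80.12% yield, n(CO2) = 0.489074 mol.
Step 2 (CO2:Na2CO3 = 1:1): theoretical n(Na2CO3) = 0.489074 mol, so theoretical mass = 0.489074 × 105.99 = 51.8369 g.
At 85.06% yield, actual mass of Na2CO3 = 51.8369 × 0.8506 = 44.0925 g.

44.092 g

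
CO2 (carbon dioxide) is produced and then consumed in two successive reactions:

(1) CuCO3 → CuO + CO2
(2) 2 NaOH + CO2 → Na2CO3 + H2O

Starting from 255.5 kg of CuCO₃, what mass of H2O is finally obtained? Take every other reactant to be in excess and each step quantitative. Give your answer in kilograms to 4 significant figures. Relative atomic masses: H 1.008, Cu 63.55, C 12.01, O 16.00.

37.25 kg

M(CuCO3) = 63.55 + 12.01 + 3(16.00) = 123.56 g/mol.
M(H2O) = 2(1.008) + 16.00 = 18.016 g/mol.
255.5 kg = 255500 g.
n(CuCO3) = 255500 / 123.56 = 2067.8 mol.
Step 1 gives a 1:1 ratio of CuCO3 to CO2, so n(CO2) = 2067.8 mol.
In step 2 the CO2:H2O ratio is 1:1, so n(H2O) = 2067.8 mol.
Mass of H2O = 2067.8 × 18.016 = 37254 g = 37.25 kg.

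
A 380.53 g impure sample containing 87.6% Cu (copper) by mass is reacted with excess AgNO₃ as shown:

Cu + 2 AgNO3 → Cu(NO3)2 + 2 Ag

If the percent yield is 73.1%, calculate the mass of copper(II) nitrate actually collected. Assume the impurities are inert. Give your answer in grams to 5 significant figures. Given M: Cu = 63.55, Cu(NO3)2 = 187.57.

719.21 g

Pure Cu available = 380.53 g × 0.876 = 333.344 g.
n(Cu) = 333.344 g / 63.55 g/mol = 5.24539 mol.
From the equation the Cu:Cu(NO3)2 mole ratio is 1:1, so n(Cu(NO3)2) = 5.24539 × 1/1 = 5.24539 mol.
Mass of Cu(NO3)2 = 5.24539 mol × 187.57 g/mol = 983.877 g.
Actual mass collected = 983.877 g × 0.731 = 719.214 g.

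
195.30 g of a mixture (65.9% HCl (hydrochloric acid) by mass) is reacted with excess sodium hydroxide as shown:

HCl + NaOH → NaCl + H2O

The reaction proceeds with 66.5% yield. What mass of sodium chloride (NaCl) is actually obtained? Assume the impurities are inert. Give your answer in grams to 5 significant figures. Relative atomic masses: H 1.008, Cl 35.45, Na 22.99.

137.19 g

Pure HCl available = 195.30 g × 0.659 = 128.703 g.
M(HCl) = 1.008 + 35.45 = 36.458 g/mol.
M(NaCl) = 22.99 + 35.45 = 58.44 g/mol.
n(HCl) = 128.703 g / 36.458 g/mol = 3.53016 mol.
From the equation the HCl:NaCl mole ratio is 1:1, so n(NaCl) = 3.53016 × 1/1 = 3.53016 mol.
Mass of NaCl = 3.53016 mol × 58.44 g/mol = 206.303 g.
Actual mass collected = 206.303 g × 0.665 = 137.191 g.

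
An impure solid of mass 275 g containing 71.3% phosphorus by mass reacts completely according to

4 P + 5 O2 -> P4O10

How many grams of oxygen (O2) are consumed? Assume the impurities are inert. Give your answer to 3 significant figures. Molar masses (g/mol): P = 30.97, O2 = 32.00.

253 g

Mass of pure P = 275 g × 0.713 = 196.1 g.
n(P) = 196.1 g / 30.97 g/mol = 6.331 mol.
From the equation the P:O2 mole ratio is 4:5, so n(O2) = 6.331 × 5/4 = 7.914 mol.
Mass of O2 = 7.914 mol × 32.00 g/mol = 253.2 g.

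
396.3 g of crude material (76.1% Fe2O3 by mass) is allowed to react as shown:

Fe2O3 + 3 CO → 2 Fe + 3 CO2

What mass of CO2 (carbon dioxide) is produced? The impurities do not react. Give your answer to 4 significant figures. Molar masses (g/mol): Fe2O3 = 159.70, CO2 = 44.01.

249.3 g

Mass of pure Fe2O3 = 396.3 g × 0.761 = 301.58 g.
n(Fe2O3) = 301.58 g / 159.70 g/mol = 1.8884 mol.
From the equation the Fe2O3:CO2 mole ratio is 1:3, so n(CO2) = 1.8884 × 3/1 = 5.6653 mol.
Mass of CO2 = 5.6653 mol × 44.01 g/mol = 249.33 g.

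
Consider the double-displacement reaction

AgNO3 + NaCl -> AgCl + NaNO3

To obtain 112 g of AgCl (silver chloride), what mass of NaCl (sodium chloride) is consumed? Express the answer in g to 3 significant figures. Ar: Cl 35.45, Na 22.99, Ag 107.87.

45.7 g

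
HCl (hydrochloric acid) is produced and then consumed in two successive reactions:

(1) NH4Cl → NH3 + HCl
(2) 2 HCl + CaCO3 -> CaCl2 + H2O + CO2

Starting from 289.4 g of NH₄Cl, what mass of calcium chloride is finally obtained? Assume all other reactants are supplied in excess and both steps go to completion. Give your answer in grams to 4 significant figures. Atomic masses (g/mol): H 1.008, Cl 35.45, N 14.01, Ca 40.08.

300.2 g

M(NH4Cl) = 14.01 + 4(1.008) + 35.45 = 53.492 g/mol.
M(CaCl2) = 40.08 + 2(35.45) = 110.98 g/mol.
n(NH4Cl) = 289.40 / 53.492 = 5.4102 mol.
Step 1 gives a 1:1 ratio of NH4Cl to HCl, so n(HCl) = 5.4102 mol.
In step 2 the HCl:CaCl2 ratio is 2:1, so n(CaCl2) = 2.7051 mol.
Mass of CaCl2 = 2.7051 × 110.98 = 300.21 g.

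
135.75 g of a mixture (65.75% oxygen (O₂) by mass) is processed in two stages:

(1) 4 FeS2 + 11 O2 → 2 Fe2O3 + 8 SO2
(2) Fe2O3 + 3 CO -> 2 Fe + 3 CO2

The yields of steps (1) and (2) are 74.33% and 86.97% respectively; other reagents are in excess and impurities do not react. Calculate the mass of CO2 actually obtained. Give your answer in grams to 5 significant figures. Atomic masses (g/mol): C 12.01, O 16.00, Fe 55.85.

Pure O2 = 135.75 × 0.6575 = 89.2556 g.
M(O2) = 2(16.00) = 32.00 g/mol.
M(CO2) = 12.01 + 2(16.00) = 44.01 g/mol.
n(O2) = 89.2556 / 32.00 = 2.78924 mol.
Step 1 (O2:Fe2O3 = 11:2): theoretical n(Fe2O3) = 0.507134 mol; at 74.33% yield, n(Fe2O3) = 0.376953 mol.
Step 2 (Fe2O3:CO2 = 1:3): theoretical n(CO2) = 1.13086 mol, so theoretical mass = 1.13086 × 44.01 = 49.7691 g.
At 86.97% yield, actual mass of CO2 = 49.7691 × 0.8697 = 43.2842 g.

43.284 g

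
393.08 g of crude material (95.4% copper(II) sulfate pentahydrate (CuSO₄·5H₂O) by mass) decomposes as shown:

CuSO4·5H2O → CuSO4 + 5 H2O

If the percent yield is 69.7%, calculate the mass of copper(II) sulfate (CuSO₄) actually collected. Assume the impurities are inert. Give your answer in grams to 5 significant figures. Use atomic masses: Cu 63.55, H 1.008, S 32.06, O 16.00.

167.08 g

Pure CuSO4·5H2O available = 393.08 g × 0.954 = 374.998 g.
M(CuSO4·5H2O) = 63.55 + 32.06 + 9(16.00) + 10(1.008) = 249.69 g/mol.
M(CuSO4) = 63.55 + 32.06 + 4(16.00) = 159.61 g/mol.
n(CuSO4·5H2O) = 374.998 g / 249.69 g/mol = 1.50186 mol.
From the equation the CuSO4·5H2O:CuSO4 mole ratio is 1:1, so n(CuSO4) = 1.50186 × 1/1 = 1.50186 mol.
Mass of CuSO4 = 1.50186 mol × 159.61 g/mol = 239.711 g.
Actual mass collected = 239.711 g × 0.697 = 167.079 g.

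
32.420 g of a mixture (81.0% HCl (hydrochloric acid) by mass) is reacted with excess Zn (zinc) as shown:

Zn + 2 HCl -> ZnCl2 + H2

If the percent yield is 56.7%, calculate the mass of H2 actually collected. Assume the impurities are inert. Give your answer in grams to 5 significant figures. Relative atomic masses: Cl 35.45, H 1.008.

Pure HCl available = 32.420 g × 0.810 = 26.2602 g.
M(HCl) = 1.008 + 35.45 = 36.458 g/mol.
M(H2) = 2(1.008) = 2.016 g/mol.
n(HCl) = 26.2602 g / 36.458 g/mol = 0.720286 mol.
From the equation the HCl:H2 mole ratio is 2:1, so n(H2) = 0.720286 × 1/2 = 0.360143 mol.
Mass of H2 = 0.360143 mol × 2.016 g/mol = 0.726049 g.
Actual mass collected = 0.726049 g × 0.567 = 0.411670 g.

0.41167 g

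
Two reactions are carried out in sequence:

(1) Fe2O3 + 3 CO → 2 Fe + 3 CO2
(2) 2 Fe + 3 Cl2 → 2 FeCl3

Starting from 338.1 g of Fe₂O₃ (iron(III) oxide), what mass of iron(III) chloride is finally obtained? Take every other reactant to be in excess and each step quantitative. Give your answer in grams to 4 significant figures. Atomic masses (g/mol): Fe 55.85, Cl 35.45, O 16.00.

M(Fe2O3) = 2(55.85) + 3(16.00) = 159.70 g/mol.
M(FeCl3) = 55.85 + 3(35.45) = 162.20 g/mol.
n(Fe2O3) = 338.10 / 159.70 = 2.1171 mol.
Step 1 gives a 1:2 ratio of Fe2O3 to Fe, so n(Fe) = 4.2342 mol.
In step 2 the Fe:FeCl3 ratio is 2:2, so n(FeCl3) = 4.2342 mol.
Mass of FeCl3 = 4.2342 × 162.20 = 686.79 g.

686.8 g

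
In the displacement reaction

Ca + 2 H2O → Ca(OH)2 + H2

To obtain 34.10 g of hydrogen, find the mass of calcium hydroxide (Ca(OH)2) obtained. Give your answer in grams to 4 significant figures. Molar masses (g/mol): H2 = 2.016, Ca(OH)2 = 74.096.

1253 g

n(H2) = 34.100 g / 2.016 g/mol = 16.915 mol.
From the equation the H2:Ca(OH)2 mole ratio is 1:1, so n(Ca(OH)2) = 16.915 × 1/1 = 16.915 mol.
Mass of Ca(OH)2 = 16.915 mol × 74.096 g/mol = 1253.3 g.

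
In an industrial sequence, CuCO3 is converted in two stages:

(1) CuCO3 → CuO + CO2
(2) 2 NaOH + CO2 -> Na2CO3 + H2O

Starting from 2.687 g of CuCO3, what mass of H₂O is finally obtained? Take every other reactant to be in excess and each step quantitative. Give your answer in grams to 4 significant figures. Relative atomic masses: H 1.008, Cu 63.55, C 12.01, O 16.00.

0.3918 g

M(CuCO3) = 63.55 + 12.01 + 3(16.00) = 123.56 g/mol.
M(H2O) = 2(1.008) + 16.00 = 18.016 g/mol.
n(CuCO3) = 2.6870 / 123.56 = 0.021747 mol.
Step 1 gives a 1:1 ratio of CuCO3 to CO2, so n(CO2) = 0.021747 mol.
In step 2 the CO2:H2O ratio is 1:1, so n(H2O) = 0.021747 mol.
Mass of H2O = 0.021747 × 18.016 = 0.39179 g.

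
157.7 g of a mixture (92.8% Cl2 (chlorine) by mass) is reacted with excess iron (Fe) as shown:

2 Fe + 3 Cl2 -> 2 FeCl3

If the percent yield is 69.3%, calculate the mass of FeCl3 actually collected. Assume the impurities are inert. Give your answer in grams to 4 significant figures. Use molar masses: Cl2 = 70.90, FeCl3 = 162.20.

154.7 g

Pure Cl2 available = 157.7 g × 0.928 = 146.35 g.
n(Cl2) = 146.35 g / 70.90 g/mol = 2.0641 mol.
From the equation the Cl2:FeCl3 mole ratio is 3:2, so n(FeCl3) = 2.0641 × 2/3 = 1.3761 mol.
Mass of FeCl3 = 1.3761 mol × 162.20 g/mol = 223.20 g.
Actual mass collected = 223.20 g × 0.693 = 154.68 g.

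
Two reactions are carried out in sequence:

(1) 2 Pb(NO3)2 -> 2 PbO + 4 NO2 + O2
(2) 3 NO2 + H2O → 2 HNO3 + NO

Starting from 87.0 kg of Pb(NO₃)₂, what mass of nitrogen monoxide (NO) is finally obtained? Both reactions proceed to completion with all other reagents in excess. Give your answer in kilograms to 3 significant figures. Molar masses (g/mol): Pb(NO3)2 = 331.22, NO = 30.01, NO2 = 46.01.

87.0 kg = 87000 g.
n(Pb(NO3)2) = 87000 / 331.22 = 262.7 mol.
Step 1 gives a 2:4 ratio of Pb(NO3)2 to NO2, so n(NO2) = 525.3 mol.
In step 2 the NO2:NO ratio is 3:1, so n(NO) = 175.1 mol.
Mass of NO = 175.1 × 30.01 = 5255 g = 5.26 kg.

5.26 kg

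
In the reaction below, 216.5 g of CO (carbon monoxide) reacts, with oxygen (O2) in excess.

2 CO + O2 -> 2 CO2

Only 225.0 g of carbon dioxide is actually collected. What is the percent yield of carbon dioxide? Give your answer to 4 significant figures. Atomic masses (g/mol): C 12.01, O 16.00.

66.14 %

M(CO) = 12.01 + 16.00 = 28.01 g/mol.
M(CO2) = 12.01 + 2(16.00) = 44.01 g/mol.
n(CO) = 216.50 g / 28.01 g/mol = 7.7294 mol.
From the equation the CO:CO2 mole ratio is 2:2, so n(CO2) = 7.7294 × 2/2 = 7.7294 mol.
Mass of CO2 = 7.7294 mol × 44.01 g/mol = 340.17 g.
This is the theoretical yield. Percent yield = 225.0 g / 340.17 g × 100% = 66.143%.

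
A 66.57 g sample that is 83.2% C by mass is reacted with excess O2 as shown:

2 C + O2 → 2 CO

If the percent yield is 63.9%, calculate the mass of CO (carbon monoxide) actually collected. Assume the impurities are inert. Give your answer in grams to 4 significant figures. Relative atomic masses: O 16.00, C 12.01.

82.54 g

Pure C available = 66.57 g × 0.832 = 55.386 g.
M(C) = 12.01 g/mol.
M(CO) = 12.01 + 16.00 = 28.01 g/mol.
n(C) = 55.386 g / 12.01 g/mol = 4.6117 mol.
From the equation the C:CO mole ratio is 2:2, so n(CO) = 4.6117 × 2/2 = 4.6117 mol.
Mass of CO = 4.6117 mol × 28.01 g/mol = 129.17 g.
Actual mass collected = 129.17 g × 0.639 = 82.542 g.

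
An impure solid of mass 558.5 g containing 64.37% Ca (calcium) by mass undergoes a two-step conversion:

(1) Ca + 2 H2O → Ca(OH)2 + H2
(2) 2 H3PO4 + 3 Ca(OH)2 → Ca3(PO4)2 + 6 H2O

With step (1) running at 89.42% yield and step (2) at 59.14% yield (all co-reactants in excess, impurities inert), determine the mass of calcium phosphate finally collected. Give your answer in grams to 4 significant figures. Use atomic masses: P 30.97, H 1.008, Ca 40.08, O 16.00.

490.4 g

Pure Ca = 558.5 × 0.6437 = 359.51 g.
M(Ca) = 40.08 g/mol.
M(Ca3(PO4)2) = 3(40.08) + 2(30.97) + 8(16.00) = 310.18 g/mol.
n(Ca) = 359.51 / 40.08 = 8.9697 mol.
Step 1 (Ca:Ca(OH)2 = 1:1): theoretical n(Ca(OH)2) = 8.9697 mol; at 89.42% yield, n(Ca(OH)2) = 8.0207 mol.
Step 2 (Ca(OH)2:Ca3(PO4)2 = 3:1): theoretical n(Ca3(PO4)2) = 2.6736 mol, so theoretical mass = 2.6736 × 310.18 = 829.29 g.
At 59.14% yield, actual mass of Ca3(PO4)2 = 829.29 × 0.5914 = 490.44 g.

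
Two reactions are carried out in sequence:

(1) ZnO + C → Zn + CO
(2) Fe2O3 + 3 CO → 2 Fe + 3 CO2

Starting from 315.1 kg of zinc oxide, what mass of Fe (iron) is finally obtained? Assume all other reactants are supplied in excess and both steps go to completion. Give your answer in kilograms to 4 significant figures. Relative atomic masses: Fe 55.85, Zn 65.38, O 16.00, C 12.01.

144.2 kg

M(ZnO) = 65.38 + 16.00 = 81.38 g/mol.
M(Fe) = 55.85 g/mol.
315.1 kg = 315100 g.
n(ZnO) = 315100 / 81.38 = 3872.0 mol.
Step 1 gives a 1:1 ratio of ZnO to CO, so n(CO) = 3872.0 mol.
In step 2 the CO:Fe ratio is 3:2, so n(Fe) = 2581.3 mol.
Mass of Fe = 2581.3 × 55.85 = 144170 g = 144.2 kg.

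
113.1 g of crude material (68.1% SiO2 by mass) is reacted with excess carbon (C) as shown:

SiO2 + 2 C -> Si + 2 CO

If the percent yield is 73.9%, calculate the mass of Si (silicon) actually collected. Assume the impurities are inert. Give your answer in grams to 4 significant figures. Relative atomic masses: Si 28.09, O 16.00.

Pure SiO2 available = 113.1 g × 0.681 = 77.021 g.
M(SiO2) = 28.09 + 2(16.00) = 60.09 g/mol.
M(Si) = 28.09 g/mol.
n(SiO2) = 77.021 g / 60.09 g/mol = 1.2818 mol.
From the equation the SiO2:Si mole ratio is 1:1, so n(Si) = 1.2818 × 1/1 = 1.2818 mol.
Mass of Si = 1.2818 mol × 28.09 g/mol = 36.005 g.
Actual mass collected = 36.005 g × 0.739 = 26.607 g.

26.61 g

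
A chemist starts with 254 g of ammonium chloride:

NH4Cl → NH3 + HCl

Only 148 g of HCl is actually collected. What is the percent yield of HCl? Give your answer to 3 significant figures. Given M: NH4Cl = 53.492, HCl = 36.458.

85.5 %

n(NH4Cl) = 254.0 g / 53.492 g/mol = 4.748 mol.
From the equation the NH4Cl:HCl mole ratio is 1:1, so n(HCl) = 4.748 × 1/1 = 4.748 mol.
Mass of HCl = 4.748 mol × 36.458 g/mol = 173.1 g.
This is the theoretical yield. Percent yield = 148 g / 173.1 g × 100% = 85.49%.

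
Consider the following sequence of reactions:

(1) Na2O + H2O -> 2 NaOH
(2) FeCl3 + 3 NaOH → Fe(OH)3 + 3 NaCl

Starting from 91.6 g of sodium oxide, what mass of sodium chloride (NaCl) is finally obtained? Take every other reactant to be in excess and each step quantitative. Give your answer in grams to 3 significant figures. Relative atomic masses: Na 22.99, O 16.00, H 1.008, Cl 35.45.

173 g

M(Na2O) = 2(22.99) + 16.00 = 61.98 g/mol.
M(NaCl) = 22.99 + 35.45 = 58.44 g/mol.
n(Na2O) = 91.60 / 61.98 = 1.478 mol.
Step 1 gives a 1:2 ratio of Na2O to NaOH, so n(NaOH) = 2.956 mol.
In step 2 the NaOH:NaCl ratio is 3:3, so n(NaCl) = 2.956 mol.
Mass of NaCl = 2.956 × 58.44 = 172.7 g.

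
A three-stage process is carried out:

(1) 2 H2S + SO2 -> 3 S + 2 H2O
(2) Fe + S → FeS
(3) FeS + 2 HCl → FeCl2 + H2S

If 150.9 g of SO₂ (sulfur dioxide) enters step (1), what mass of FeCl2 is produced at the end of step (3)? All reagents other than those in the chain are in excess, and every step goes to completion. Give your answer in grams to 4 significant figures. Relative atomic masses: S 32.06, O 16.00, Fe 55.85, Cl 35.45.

M(SO2) = 32.06 + 2(16.00) = 64.06 g/mol.
M(FeCl2) = 55.85 + 2(35.45) = 126.75 g/mol.
n(SO2) = 150.9 / 64.06 = 2.3556 mol.
Reaction (1): SO2→S ratio 1:3 ⇒ n(S) = 7.0668 mol.
Reaction (2): S→FeS ratio 1:1 ⇒ n(FeS) = 7.0668 mol.
Reaction (3): FeS→FeCl2 ratio 1:1 ⇒ n(FeCl2) = 7.0668 mol.
Mass of FeCl2 = 7.0668 × 126.75 = 895.72 g.

895.7 g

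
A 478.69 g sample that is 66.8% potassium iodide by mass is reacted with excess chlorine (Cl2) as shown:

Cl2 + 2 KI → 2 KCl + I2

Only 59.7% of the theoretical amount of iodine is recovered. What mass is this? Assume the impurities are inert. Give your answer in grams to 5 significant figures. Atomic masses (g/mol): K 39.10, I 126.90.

145.93 g

Pure KI available = 478.69 g × 0.668 = 319.765 g.
M(KI) = 39.10 + 126.90 = 166.00 g/mol.
M(I2) = 2(126.90) = 253.80 g/mol.
n(KI) = 319.765 g / 166.00 g/mol = 1.92629 mol.
From the equation the KI:I2 mole ratio is 2:1, so n(I2) = 1.92629 × 1/2 = 0.963147 mol.
Mass of I2 = 0.963147 mol × 253.80 g/mol = 244.447 g.
Actual mass collected = 244.447 g × 0.597 = 145.935 g.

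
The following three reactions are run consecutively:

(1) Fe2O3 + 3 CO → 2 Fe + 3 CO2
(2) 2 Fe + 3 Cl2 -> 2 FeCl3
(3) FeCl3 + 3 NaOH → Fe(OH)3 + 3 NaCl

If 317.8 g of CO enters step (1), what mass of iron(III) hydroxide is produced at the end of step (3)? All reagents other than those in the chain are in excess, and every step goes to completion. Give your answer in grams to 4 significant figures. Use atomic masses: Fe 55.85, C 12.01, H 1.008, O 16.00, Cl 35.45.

808.4 g

M(CO) = 12.01 + 16.00 = 28.01 g/mol.
M(Fe(OH)3) = 55.85 + 3(16.00) + 3(1.008) = 106.874 g/mol.
n(CO) = 317.8 / 28.01 = 11.346 mol.
Reaction (1): CO→Fe ratio 3:2 ⇒ n(Fe) = 7.5640 mol.
Reaction (2): Fe→FeCl3 ratio 2:2 ⇒ n(FeCl3) = 7.5640 mol.
Reaction (3): FeCl3→Fe(OH)3 ratio 1:1 ⇒ n(Fe(OH)3) = 7.5640 mol.
Mass of Fe(OH)3 = 7.5640 × 106.874 = 808.39 g.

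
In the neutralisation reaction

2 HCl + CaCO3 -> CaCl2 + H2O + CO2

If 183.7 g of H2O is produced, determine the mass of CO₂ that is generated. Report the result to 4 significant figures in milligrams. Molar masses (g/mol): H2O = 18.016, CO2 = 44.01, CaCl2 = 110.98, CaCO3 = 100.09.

448700 mg

n(H2O) = 183.70 g / 18.016 g/mol = 10.196 mol.
From the equation the H2O:CO2 mole ratio is 1:1, so n(CO2) = 10.196 × 1/1 = 10.196 mol.
Mass of CO2 = 10.196 mol × 44.01 g/mol = 448.75 g.
Converting to mg: 448.75 g = 448700 mg.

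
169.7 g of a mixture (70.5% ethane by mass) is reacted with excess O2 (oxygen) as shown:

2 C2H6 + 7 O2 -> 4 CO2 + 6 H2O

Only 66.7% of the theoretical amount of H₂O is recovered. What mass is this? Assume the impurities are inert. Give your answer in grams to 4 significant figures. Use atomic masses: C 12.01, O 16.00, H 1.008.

Pure C2H6 available = 169.7 g × 0.705 = 119.64 g.
M(C2H6) = 2(12.01) + 6(1.008) = 30.068 g/mol.
M(H2O) = 2(1.008) + 16.00 = 18.016 g/mol.
n(C2H6) = 119.64 g / 30.068 g/mol = 3.9789 mol.
From the equation the C2H6:H2O mole ratio is 2:6, so n(H2O) = 3.9789 × 6/2 = 11.937 mol.
Mass of H2O = 11.937 mol × 18.016 g/mol = 215.05 g.
Actual mass collected = 215.05 g × 0.667 = 143.44 g.

143.4 g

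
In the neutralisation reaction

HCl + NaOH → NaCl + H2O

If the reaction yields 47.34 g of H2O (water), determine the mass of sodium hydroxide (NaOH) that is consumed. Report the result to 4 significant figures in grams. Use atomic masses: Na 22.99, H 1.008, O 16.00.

105.1 g

M(H2O) = 2(1.008) + 16.00 = 18.016 g/mol.
M(NaOH) = 22.99 + 16.00 + 1.008 = 39.998 g/mol.
n(H2O) = 47.340 g / 18.016 g/mol = 2.6277 mol.
From the equation the H2O:NaOH mole ratio is 1:1, so n(NaOH) = 2.6277 × 1/1 = 2.6277 mol.
Mass of NaOH = 2.6277 mol × 39.998 g/mol = 105.10 g.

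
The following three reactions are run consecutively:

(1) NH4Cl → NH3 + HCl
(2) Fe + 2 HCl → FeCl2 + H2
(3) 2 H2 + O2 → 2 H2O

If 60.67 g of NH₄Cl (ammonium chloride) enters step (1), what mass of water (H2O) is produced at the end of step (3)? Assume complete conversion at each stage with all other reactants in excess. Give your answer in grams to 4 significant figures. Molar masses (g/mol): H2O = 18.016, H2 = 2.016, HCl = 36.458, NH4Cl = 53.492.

10.22 g

n(NH4Cl) = 60.67 / 53.492 = 1.1342 mol.
Reaction (1): NH4Cl→HCl ratio 1:1 ⇒ n(HCl) = 1.1342 mol.
Reaction (2): HCl→H2 ratio 2:1 ⇒ n(H2) = 0.56709 mol.
Reaction (3): H2→H2O ratio 2:2 ⇒ n(H2O) = 0.56709 mol.
Mass of H2O = 0.56709 × 18.016 = 10.217 g.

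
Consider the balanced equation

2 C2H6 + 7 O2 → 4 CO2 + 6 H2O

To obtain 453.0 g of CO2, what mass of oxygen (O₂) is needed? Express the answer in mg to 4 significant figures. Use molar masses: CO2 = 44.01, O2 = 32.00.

n(CO2) = 453.00 g / 44.01 g/mol = 10.293 mol.
From the equation the CO2:O2 mole ratio is 4:7, so n(O2) = 10.293 × 7/4 = 18.013 mol.
Mass of O2 = 18.013 mol × 32.00 g/mol = 576.41 g.
Converting to mg: 576.41 g = 576400 mg.

576400 mg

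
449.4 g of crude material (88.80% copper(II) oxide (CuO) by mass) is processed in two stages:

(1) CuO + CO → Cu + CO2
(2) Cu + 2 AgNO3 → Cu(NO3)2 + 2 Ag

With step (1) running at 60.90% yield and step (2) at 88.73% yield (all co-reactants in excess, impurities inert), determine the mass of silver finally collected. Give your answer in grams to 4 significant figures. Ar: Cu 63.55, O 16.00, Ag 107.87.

584.8 g

Pure CuO = 449.4 × 0.8880 = 399.07 g.
M(CuO) = 63.55 + 16.00 = 79.55 g/mol.
M(Ag) = 107.87 g/mol.
n(CuO) = 399.07 / 79.55 = 5.0166 mol.
Step 1 (CuO:Cu = 1:1): theoretical n(Cu) = 5.0166 mol; at 60.90% yield, n(Cu) = 3.0551 mol.
Step 2 (Cu:Ag = 1:2): theoretical n(Ag) = 6.1102 mol, so theoretical mass = 6.1102 × 107.87 = 659.10 g.
At 88.73% yield, actual mass of Ag = 659.10 × 0.8873 = 584.82 g.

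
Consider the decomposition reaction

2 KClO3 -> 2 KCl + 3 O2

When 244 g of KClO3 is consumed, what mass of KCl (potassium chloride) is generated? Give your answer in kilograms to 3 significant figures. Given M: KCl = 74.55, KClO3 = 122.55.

0.148 kg

n(KClO3) = 244.0 g / 122.55 g/mol = 1.991 mol.
From the equation the KClO3:KCl mole ratio is 2:2, so n(KCl) = 1.991 × 2/2 = 1.991 mol.
Mass of KCl = 1.991 mol × 74.55 g/mol = 148.4 g.
Converting to kg: 148.4 g = 0.148 kg.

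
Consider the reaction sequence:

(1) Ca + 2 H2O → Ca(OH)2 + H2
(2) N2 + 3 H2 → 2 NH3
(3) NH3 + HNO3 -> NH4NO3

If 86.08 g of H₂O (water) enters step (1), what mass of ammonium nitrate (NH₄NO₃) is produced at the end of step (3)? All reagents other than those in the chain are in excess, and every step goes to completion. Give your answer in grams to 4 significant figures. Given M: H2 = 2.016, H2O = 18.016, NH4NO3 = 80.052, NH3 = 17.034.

127.5 g

n(H2O) = 86.08 / 18.016 = 4.7780 mol.
Reaction (1): H2O→H2 ratio 2:1 ⇒ n(H2) = 2.3890 mol.
Reaction (2): H2→NH3 ratio 3:2 ⇒ n(NH3) = 1.5927 mol.
Reaction (3): NH3→NH4NO3 ratio 1:1 ⇒ n(NH4NO3) = 1.5927 mol.
Mass of NH4NO3 = 1.5927 × 80.052 = 127.50 g.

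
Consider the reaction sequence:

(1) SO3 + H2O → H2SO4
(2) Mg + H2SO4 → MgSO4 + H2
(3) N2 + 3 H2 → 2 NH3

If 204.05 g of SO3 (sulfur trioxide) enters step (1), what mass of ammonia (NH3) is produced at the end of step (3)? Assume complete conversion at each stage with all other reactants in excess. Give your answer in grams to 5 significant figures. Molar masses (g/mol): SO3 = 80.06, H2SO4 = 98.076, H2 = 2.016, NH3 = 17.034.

n(SO3) = 204.05 / 80.06 = 2.54871 mol.
Reaction (1): SO3→H2SO4 ratio 1:1 ⇒ n(H2SO4) = 2.54871 mol.
Reaction (2): H2SO4→H2 ratio 1:1 ⇒ n(H2) = 2.54871 mol.
Reaction (3): H2→NH3 ratio 3:2 ⇒ n(NH3) = 1.69914 mol.
Mass of NH3 = 1.69914 × 17.034 = 28.9432 g.

28.943 g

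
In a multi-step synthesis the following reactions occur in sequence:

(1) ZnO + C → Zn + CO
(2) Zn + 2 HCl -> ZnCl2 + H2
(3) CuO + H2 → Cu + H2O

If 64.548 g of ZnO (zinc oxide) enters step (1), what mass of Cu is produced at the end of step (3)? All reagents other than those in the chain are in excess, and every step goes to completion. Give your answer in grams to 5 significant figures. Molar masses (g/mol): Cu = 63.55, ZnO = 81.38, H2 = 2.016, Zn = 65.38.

50.406 g

n(ZnO) = 64.548 / 81.38 = 0.793168 mol.
Reaction (1): ZnO→Zn ratio 1:1 ⇒ n(Zn) = 0.793168 mol.
Reaction (2): Zn→H2 ratio 1:1 ⇒ n(H2) = 0.793168 mol.
Reaction (3): H2→Cu ratio 1:1 ⇒ n(Cu) = 0.793168 mol.
Mass of Cu = 0.793168 × 63.55 = 50.4058 g.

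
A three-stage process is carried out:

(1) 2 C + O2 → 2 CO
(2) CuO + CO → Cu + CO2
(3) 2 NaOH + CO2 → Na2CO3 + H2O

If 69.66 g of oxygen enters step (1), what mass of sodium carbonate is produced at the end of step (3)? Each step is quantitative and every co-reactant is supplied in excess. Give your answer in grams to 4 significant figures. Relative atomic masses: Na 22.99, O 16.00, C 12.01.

461.5 g

M(O2) = 2(16.00) = 32.00 g/mol.
M(Na2CO3) = 2(22.99) + 12.01 + 3(16.00) = 105.99 g/mol.
n(O2) = 69.66 / 32.00 = 2.1769 mol.
Reaction (1): O2→CO ratio 1:2 ⇒ n(CO) = 4.3537 mol.
Reaction (2): CO→CO2 ratio 1:1 ⇒ n(CO2) = 4.3537 mol.
Reaction (3): CO2→Na2CO3 ratio 1:1 ⇒ n(Na2CO3) = 4.3537 mol.
Mass of Na2CO3 = 4.3537 × 105.99 = 461.45 g.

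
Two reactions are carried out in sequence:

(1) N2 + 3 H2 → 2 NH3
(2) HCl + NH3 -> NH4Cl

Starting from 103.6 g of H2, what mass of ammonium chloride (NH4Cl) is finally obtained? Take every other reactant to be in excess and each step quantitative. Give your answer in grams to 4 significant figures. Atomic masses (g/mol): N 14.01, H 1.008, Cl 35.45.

1833 g

M(H2) = 2(1.008) = 2.016 g/mol.
M(NH4Cl) = 14.01 + 4(1.008) + 35.45 = 53.492 g/mol.
n(H2) = 103.60 / 2.016 = 51.389 mol.
Step 1 gives a 3:2 ratio of H2 to NH3, so n(NH3) = 34.259 mol.
In step 2 the NH3:NH4Cl ratio is 1:1, so n(NH4Cl) = 34.259 mol.
Mass of NH4Cl = 34.259 × 53.492 = 1832.6 g.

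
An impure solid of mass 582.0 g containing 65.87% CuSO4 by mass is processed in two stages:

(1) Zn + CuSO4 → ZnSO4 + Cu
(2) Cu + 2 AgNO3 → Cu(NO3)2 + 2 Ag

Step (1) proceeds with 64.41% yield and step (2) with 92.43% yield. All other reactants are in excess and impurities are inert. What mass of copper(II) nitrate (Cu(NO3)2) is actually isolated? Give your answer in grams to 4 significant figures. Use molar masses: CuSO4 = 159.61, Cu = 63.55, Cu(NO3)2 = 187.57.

268.2 g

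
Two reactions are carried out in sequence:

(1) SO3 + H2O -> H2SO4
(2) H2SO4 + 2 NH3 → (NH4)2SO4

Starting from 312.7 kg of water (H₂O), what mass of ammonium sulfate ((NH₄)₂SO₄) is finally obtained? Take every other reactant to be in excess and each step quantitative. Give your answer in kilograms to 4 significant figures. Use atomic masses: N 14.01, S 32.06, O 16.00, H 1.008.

2294 kg

M(H2O) = 2(1.008) + 16.00 = 18.016 g/mol.
M((NH4)2SO4) = 2(14.01) + 8(1.008) + 32.06 + 4(16.00) = 132.144 g/mol.
312.7 kg = 312700 g.
n(H2O) = 312700 / 18.016 = 17357 mol.
Step 1 gives a 1:1 ratio of H2O to H2SO4, so n(H2SO4) = 17357 mol.
In step 2 the H2SO4:(NH4)2SO4 ratio is 1:1, so n((NH4)2SO4) = 17357 mol.
Mass of (NH4)2SO4 = 17357 × 132.144 = 2.2936 × 10^6 g = 2294 kg.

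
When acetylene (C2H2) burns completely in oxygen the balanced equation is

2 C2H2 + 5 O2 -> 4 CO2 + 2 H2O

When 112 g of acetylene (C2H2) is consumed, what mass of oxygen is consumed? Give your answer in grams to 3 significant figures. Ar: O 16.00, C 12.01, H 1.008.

M(C2H2) = 2(12.01) + 2(1.008) = 26.036 g/mol.
M(O2) = 2(16.00) = 32.00 g/mol.
n(C2H2) = 112.0 g / 26.036 g/mol = 4.302 mol.
From the equation the C2H2:O2 mole ratio is 2:5, so n(O2) = 4.302 × 5/2 = 10.75 mol.
Mass of O2 = 10.75 mol × 32.00 g/mol = 344.1 g.

344 g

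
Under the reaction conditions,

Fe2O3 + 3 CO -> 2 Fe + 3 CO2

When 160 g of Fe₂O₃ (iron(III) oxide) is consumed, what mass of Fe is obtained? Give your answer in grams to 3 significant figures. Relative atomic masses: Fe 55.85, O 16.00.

112 g

M(Fe2O3) = 2(55.85) + 3(16.00) = 159.70 g/mol.
M(Fe) = 55.85 g/mol.
n(Fe2O3) = 160.0 g / 159.70 g/mol = 1.002 mol.
From the equation the Fe2O3:Fe mole ratio is 1:2, so n(Fe) = 1.002 × 2/1 = 2.004 mol.
Mass of Fe = 2.004 mol × 55.85 g/mol = 111.9 g.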